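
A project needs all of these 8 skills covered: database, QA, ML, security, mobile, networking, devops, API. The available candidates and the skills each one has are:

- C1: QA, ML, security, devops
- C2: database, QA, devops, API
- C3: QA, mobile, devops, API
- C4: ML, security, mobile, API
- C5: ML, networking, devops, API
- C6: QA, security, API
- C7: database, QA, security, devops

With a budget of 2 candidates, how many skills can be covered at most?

7

Choosing C2, C4 covers {database, QA, ML, security, mobile, devops, API} — 7 skills.
No choice of 2 candidates does better; here networking is left uncovered.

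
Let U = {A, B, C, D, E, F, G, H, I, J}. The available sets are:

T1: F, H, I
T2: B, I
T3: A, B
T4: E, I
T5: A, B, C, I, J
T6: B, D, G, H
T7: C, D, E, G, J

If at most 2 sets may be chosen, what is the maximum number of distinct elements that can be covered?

8

Choosing T1, T7 covers {C, D, E, F, G, H, I, J} — 8 elements.
No choice of 2 sets does better; here A, B are left uncovered.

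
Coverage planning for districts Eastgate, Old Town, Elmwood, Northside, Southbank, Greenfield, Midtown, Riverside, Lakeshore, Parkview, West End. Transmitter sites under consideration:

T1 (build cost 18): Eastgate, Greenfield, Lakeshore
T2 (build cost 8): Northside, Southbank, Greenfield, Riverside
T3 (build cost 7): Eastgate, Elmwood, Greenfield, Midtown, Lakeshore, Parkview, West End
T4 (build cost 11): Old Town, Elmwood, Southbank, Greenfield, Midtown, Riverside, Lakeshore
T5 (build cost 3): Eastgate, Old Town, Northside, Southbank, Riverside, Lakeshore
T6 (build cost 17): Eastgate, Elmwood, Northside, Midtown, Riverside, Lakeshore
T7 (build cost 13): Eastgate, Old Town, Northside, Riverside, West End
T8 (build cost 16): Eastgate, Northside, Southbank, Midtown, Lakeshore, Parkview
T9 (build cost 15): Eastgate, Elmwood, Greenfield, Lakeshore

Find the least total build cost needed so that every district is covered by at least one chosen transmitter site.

10

T3, T5 cover every district at build cost 7 + 3 = 10.
Any cover uses at least 2 transmitter sites; among all covering selections none totals below 10.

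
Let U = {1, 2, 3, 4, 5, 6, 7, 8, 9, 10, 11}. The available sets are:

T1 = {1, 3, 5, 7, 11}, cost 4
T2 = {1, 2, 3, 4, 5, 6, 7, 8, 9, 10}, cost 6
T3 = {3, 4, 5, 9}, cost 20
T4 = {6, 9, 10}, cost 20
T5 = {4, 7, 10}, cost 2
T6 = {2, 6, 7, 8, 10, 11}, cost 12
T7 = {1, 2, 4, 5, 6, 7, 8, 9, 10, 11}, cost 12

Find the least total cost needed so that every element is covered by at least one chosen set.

T1, T2 cover every element at cost 4 + 6 = 10.
Any cover uses at least 2 sets; among all covering selections none totals below 10.

10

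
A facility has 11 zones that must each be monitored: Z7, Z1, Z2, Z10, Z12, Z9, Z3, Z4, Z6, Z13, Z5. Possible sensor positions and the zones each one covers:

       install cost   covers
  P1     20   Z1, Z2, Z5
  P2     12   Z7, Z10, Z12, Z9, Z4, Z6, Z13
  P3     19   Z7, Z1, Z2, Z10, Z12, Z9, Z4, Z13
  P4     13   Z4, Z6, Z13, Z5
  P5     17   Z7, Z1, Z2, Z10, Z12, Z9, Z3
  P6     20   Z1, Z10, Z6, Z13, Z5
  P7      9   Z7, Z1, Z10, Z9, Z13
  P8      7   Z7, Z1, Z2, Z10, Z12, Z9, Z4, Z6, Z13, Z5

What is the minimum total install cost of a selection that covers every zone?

24

P5, P8 cover every zone at install cost 17 + 7 = 24.
Any cover uses at least 2 sensor positions; among all covering selections none totals below 24.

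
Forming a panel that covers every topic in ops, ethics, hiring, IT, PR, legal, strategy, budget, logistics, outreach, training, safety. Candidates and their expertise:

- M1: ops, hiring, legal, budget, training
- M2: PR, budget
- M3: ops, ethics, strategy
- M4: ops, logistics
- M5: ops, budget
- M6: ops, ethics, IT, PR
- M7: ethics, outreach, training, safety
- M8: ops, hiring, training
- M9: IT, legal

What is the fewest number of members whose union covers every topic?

M1, M3, M4, M6, M7 together cover {ops, ethics, hiring, IT, PR, legal, strategy, budget, logistics, outreach, training, safety} — every topic.
No 4 of the 9 members cover everything (all 126 size-4 selections fall short), so 5 is minimum.

5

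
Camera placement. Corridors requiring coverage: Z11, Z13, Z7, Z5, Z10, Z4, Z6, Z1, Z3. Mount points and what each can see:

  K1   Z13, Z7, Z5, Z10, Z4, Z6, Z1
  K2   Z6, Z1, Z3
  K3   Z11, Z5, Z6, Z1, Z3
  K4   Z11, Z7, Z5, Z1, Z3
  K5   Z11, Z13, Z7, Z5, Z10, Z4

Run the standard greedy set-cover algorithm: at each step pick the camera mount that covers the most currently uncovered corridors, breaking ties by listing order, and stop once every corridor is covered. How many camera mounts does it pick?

Pick 1: K1 covers 7 new corridors (Z13, Z7, Z5, Z10, Z4, Z6, Z1).
Pick 2: K3 covers 2 new corridors (Z11, Z3).
Greedy uses 2 camera mounts.

2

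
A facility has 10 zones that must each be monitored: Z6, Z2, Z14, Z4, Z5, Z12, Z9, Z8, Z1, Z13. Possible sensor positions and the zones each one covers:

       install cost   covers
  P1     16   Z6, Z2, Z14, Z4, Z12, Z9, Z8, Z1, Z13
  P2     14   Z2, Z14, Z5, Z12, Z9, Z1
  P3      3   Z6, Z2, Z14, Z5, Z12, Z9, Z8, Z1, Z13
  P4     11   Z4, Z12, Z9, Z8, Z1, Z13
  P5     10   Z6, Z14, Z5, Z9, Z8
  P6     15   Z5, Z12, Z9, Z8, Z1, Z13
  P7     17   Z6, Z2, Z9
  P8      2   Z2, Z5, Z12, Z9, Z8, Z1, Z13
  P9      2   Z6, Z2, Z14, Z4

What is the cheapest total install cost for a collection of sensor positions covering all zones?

P8, P9 cover every zone at install cost 2 + 2 = 4.
Any cover uses at least 2 sensor positions; among all covering selections none totals below 4.

4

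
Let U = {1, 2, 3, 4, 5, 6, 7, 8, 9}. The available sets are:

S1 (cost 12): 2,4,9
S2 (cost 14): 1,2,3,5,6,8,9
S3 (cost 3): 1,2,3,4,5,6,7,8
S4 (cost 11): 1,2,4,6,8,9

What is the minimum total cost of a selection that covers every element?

14

S3, S4 cover every element at cost 3 + 11 = 14.
Any cover uses at least 2 sets; among all covering selections none totals below 14.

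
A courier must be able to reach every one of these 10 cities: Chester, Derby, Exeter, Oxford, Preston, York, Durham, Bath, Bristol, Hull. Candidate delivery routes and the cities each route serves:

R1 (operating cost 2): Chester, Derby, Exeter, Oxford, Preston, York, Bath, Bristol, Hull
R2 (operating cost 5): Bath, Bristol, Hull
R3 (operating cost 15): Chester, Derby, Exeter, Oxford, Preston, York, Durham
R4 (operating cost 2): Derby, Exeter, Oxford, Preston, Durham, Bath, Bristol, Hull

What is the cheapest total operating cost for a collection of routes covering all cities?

4

R1, R4 cover every city at operating cost 2 + 2 = 4.
Any cover uses at least 2 routes; among all covering selections none totals below 4.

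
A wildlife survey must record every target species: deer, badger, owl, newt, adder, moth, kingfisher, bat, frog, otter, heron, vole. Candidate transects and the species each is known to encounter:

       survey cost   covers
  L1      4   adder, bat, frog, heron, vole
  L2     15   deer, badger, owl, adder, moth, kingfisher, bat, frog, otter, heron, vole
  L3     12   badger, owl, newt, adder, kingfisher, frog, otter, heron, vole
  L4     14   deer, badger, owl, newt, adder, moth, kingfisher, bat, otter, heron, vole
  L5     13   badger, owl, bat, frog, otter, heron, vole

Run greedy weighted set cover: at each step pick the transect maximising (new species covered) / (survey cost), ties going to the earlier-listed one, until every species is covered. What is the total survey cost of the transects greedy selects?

18

Pick 1: L1 adds 5 new (adder, bat, frog, heron, vole) at survey cost 4 (ratio 5/4).
Pick 2: L4 adds 7 new (deer, badger, owl, newt, moth, kingfisher, otter) at survey cost 14 (ratio 7/14).
Greedy total survey cost: 4 + 14 = 18.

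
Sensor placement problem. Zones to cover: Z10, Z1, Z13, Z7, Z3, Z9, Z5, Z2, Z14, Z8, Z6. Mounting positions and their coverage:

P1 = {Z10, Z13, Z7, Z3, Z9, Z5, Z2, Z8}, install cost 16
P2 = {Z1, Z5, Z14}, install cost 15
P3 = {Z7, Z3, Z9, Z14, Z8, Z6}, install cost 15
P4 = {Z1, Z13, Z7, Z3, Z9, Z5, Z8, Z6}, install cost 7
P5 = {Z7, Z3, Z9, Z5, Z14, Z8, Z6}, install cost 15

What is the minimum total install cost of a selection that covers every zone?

38

P1, P2, P4 cover every zone at install cost 16 + 15 + 7 = 38.
Any cover uses at least 3 sensor positions; among all covering selections none totals below 38.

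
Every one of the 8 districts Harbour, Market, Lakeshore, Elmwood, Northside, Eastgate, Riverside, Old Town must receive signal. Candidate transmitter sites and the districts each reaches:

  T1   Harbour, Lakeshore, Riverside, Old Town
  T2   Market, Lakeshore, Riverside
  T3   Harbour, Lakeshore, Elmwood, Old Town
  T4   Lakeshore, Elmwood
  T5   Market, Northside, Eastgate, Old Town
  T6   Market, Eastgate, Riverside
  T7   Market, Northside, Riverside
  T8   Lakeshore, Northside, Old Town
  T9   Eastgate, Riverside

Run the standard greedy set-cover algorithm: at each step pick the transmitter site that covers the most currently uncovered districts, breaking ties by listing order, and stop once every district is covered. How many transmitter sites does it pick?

3

Pick 1: T1 covers 4 new districts (Harbour, Lakeshore, Riverside, Old Town).
Pick 2: T5 covers 3 new districts (Market, Northside, Eastgate).
Pick 3: T3 covers 1 new districts (Elmwood).
Greedy uses 3 transmitter sites.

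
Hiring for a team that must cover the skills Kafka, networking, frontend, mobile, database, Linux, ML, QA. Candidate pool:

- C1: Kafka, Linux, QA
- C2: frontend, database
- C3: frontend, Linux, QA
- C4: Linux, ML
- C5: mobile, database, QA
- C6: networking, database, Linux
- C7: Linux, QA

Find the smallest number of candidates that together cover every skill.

5

C1, C2, C4, C5, C6 together cover {Kafka, networking, frontend, mobile, database, Linux, ML, QA} — every skill.
No 4 of the 7 candidates cover everything (all 35 size-4 selections fall short), so 5 is minimum.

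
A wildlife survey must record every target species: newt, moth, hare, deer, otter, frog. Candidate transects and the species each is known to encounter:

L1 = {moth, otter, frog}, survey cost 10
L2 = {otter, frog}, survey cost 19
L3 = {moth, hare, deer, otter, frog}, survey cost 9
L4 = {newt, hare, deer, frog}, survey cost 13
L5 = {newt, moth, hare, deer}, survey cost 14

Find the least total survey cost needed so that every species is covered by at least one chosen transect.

22

L3, L4 cover every species at survey cost 9 + 13 = 22.
Any cover uses at least 2 transects; among all covering selections none totals below 22.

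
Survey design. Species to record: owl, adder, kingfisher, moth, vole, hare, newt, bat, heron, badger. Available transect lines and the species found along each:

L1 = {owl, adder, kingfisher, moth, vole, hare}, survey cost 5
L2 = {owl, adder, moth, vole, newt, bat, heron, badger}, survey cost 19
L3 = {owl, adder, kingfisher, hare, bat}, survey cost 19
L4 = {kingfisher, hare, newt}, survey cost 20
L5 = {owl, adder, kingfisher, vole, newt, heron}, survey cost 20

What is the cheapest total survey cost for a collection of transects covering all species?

24

L1, L2 cover every species at survey cost 5 + 19 = 24.
Any cover uses at least 2 transects; among all covering selections none totals below 24.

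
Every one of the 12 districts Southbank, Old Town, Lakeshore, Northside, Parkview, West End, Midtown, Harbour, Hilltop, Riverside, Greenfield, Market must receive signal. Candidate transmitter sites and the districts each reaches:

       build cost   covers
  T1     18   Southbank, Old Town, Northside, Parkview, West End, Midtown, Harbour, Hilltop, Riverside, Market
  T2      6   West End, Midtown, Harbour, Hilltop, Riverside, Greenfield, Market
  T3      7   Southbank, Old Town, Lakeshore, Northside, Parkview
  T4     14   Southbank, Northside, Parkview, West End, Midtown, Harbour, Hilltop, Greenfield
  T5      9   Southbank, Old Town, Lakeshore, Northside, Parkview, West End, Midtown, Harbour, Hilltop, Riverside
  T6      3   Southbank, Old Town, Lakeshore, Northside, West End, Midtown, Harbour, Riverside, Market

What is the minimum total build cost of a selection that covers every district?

13

T2, T3 cover every district at build cost 6 + 7 = 13.
Any cover uses at least 2 transmitter sites; among all covering selections none totals below 13.
Greedy by coverage-per-build cost would pick T6, T2, T3 for 16 — worse than the optimum 13.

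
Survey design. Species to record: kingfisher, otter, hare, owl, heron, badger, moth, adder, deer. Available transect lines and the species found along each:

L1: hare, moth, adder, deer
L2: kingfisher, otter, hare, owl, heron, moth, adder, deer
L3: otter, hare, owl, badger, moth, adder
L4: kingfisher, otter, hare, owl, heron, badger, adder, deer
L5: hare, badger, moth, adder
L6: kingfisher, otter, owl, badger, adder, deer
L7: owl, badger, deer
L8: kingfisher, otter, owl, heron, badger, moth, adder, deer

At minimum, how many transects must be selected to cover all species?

2

L1, L4 together cover {kingfisher, otter, hare, owl, heron, badger, moth, adder, deer} — every species.
No single transect contains all 9 species, so 2 is optimal.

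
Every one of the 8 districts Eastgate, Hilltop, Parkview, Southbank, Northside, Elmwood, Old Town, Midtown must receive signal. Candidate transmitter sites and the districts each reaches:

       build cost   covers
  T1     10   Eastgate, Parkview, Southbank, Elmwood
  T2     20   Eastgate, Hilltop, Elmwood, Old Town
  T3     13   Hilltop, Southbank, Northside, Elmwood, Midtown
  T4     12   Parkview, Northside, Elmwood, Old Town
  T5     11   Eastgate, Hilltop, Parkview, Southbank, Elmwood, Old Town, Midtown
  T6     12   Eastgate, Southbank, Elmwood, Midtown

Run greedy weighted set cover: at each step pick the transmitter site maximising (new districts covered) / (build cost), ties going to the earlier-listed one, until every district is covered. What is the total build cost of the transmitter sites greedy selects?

23

Pick 1: T5 adds 7 new (Eastgate, Hilltop, Parkview, Southbank, Elmwood, Old Town, Midtown) at build cost 11 (ratio 7/11).
Pick 2: T4 adds 1 new (Northside) at build cost 12 (ratio 1/12).
Greedy total build cost: 11 + 12 = 23.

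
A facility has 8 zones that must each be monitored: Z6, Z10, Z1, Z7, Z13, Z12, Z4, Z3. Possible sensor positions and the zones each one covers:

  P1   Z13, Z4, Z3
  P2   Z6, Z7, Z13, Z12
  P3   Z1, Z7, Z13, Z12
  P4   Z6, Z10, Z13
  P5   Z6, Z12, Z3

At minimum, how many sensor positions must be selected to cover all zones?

3

P1, P3, P4 together cover {Z6, Z10, Z1, Z7, Z13, Z12, Z4, Z3} — every zone.
No 2 of the 5 sensor positions cover everything (all 10 pairs fall short), so 3 is minimum.
Greedy (largest uncovered first) would take P2, P1, P3, P4 — 4 sensor positions — but 3 suffice.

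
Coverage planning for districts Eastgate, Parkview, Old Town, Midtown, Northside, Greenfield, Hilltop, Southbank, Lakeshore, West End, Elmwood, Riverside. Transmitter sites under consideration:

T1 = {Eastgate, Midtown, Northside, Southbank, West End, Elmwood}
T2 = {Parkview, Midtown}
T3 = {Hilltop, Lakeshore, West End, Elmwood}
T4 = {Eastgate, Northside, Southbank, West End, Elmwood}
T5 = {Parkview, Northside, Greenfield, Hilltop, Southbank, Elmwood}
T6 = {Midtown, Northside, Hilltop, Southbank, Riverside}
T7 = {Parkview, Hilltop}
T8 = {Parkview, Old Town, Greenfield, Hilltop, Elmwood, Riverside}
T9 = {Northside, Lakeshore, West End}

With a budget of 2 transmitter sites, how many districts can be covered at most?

Choosing T1, T8 covers {Eastgate, Parkview, Old Town, Midtown, Northside, Greenfield, Hilltop, Southbank, West End, Elmwood, Riverside} — 11 districts.
No choice of 2 transmitter sites does better; here Lakeshore is left uncovered.

11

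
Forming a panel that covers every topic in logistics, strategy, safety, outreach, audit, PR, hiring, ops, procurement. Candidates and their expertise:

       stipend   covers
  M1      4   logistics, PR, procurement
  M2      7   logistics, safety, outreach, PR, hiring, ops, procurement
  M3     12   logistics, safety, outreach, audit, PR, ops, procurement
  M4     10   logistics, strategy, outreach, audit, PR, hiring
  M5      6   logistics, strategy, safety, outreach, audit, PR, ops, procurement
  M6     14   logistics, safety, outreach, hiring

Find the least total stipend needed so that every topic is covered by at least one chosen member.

13

M2, M5 cover every topic at stipend 7 + 6 = 13.
Any cover uses at least 2 members; among all covering selections none totals below 13.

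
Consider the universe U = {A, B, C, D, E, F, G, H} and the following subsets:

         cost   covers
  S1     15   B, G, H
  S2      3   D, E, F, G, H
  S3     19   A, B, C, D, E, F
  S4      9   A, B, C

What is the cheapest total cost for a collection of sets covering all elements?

S2, S4 cover every element at cost 3 + 9 = 12.
Any cover uses at least 2 sets; among all covering selections none totals below 12.

12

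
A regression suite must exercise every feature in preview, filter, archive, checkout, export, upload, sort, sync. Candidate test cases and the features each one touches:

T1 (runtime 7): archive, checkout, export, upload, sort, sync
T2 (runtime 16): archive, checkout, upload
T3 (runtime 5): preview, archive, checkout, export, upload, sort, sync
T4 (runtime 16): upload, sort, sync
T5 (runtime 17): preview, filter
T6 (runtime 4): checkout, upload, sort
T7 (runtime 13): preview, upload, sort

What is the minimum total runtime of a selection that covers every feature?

T3, T5 cover every feature at runtime 5 + 17 = 22.
Any cover uses at least 2 test cases; among all covering selections none totals below 22.

22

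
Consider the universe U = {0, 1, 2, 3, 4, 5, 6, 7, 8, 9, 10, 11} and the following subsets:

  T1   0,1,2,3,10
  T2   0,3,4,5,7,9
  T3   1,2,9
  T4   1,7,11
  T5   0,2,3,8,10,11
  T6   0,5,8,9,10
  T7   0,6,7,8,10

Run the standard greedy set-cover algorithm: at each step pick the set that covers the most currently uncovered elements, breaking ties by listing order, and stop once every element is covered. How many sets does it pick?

Pick 1: T2 covers 6 new elements (0, 3, 4, 5, 7, 9).
Pick 2: T5 covers 4 new elements (2, 8, 10, 11).
Pick 3: T1 covers 1 new elements (1).
Pick 4: T7 covers 1 new elements (6).
Greedy uses 4 sets.

4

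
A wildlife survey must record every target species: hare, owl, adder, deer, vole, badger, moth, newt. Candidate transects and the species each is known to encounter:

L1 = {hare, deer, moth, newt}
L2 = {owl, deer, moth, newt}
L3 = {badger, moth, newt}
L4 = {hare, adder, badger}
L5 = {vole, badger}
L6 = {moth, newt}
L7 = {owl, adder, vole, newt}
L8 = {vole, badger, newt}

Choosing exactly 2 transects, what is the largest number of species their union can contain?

7

Choosing L1, L7 covers {hare, owl, adder, deer, vole, moth, newt} — 7 species.
No choice of 2 transects does better; here badger is left uncovered.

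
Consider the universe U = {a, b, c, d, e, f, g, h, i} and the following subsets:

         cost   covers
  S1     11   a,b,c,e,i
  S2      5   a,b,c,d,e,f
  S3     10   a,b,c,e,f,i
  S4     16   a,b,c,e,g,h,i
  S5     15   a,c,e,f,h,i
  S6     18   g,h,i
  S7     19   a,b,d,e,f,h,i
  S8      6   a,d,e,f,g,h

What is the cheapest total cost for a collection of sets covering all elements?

S3, S8 cover every element at cost 10 + 6 = 16.
Any cover uses at least 2 sets; among all covering selections none totals below 16.
Greedy by coverage-per-cost would pick S2, S8, S3 for 21 — worse than the optimum 16.

16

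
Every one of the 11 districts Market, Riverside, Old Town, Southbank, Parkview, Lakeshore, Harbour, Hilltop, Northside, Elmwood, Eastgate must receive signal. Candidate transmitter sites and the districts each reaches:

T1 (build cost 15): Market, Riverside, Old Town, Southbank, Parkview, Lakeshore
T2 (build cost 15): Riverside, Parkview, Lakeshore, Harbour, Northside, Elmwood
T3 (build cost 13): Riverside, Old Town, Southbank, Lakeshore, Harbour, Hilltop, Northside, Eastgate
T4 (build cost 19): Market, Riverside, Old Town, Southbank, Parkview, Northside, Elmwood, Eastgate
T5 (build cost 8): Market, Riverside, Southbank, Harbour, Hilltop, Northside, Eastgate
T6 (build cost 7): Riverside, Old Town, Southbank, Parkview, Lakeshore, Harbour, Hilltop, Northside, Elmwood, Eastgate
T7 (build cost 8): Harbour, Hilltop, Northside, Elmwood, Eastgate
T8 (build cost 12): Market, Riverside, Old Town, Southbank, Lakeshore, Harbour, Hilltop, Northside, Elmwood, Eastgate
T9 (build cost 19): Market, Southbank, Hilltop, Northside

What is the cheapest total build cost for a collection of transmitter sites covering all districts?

15

T5, T6 cover every district at build cost 8 + 7 = 15.
Any cover uses at least 2 transmitter sites; among all covering selections none totals below 15.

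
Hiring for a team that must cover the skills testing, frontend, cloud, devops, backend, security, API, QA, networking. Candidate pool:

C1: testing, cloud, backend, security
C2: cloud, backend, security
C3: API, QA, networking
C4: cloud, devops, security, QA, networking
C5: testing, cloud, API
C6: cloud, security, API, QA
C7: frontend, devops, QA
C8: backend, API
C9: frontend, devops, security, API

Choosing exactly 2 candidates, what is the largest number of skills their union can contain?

Choosing C1, C3 covers {testing, cloud, backend, security, API, QA, networking} — 7 skills.
No choice of 2 candidates does better; here frontend, devops are left uncovered.

7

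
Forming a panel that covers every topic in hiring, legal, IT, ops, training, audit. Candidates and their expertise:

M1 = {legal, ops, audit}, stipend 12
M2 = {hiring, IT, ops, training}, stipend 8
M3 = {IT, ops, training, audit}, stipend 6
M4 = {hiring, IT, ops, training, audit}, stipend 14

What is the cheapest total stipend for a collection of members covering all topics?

20

M1, M2 cover every topic at stipend 12 + 8 = 20.
Any cover uses at least 2 members; among all covering selections none totals below 20.
Greedy by coverage-per-stipend would pick M3, M2, M1 for 26 — worse than the optimum 20.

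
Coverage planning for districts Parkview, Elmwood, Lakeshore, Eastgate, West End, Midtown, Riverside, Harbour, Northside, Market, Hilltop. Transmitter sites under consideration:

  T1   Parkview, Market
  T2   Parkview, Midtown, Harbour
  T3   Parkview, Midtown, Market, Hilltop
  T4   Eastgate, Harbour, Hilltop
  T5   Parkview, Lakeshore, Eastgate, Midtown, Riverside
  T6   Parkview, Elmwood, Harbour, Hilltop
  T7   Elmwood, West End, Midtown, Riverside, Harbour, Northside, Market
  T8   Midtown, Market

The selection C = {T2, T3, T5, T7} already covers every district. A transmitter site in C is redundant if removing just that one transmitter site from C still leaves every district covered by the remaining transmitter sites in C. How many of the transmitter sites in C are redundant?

Drop T2: the rest still cover every district — redundant.
Drop T3: Hilltop uncovered — not redundant.
Drop T5: Lakeshore, Eastgate uncovered — not redundant.
Drop T7: Elmwood, West End, Northside uncovered — not redundant.
1 redundant: T2.

1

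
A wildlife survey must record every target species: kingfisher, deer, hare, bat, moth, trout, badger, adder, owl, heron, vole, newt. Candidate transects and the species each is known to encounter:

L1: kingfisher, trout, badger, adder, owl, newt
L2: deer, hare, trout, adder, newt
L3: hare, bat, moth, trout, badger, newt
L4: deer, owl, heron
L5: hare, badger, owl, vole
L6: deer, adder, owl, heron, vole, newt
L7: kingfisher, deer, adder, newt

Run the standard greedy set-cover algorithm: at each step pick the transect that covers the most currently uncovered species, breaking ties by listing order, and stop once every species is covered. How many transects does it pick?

3

Pick 1: L1 covers 6 new species (kingfisher, trout, badger, adder, owl, newt).
Pick 2: L3 covers 3 new species (hare, bat, moth).
Pick 3: L6 covers 3 new species (deer, heron, vole).
Greedy uses 3 transects.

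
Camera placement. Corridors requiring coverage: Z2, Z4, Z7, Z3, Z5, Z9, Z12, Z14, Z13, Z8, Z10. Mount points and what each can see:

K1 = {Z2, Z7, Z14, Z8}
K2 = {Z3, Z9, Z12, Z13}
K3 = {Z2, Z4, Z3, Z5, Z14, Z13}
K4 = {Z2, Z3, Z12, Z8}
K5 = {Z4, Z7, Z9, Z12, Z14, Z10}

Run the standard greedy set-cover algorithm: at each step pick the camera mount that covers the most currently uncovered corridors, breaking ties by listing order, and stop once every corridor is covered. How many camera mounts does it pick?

Pick 1: K3 covers 6 new corridors (Z2, Z4, Z3, Z5, Z14, Z13).
Pick 2: K5 covers 4 new corridors (Z7, Z9, Z12, Z10).
Pick 3: K1 covers 1 new corridors (Z8).
Greedy uses 3 camera mounts.

3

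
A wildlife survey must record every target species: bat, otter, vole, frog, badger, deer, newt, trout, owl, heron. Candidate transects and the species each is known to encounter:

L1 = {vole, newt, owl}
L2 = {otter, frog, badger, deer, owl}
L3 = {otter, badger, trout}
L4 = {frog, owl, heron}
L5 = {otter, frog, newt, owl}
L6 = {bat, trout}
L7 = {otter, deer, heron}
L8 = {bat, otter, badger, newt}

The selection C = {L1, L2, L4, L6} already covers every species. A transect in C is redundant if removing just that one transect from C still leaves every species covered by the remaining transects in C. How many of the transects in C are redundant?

0

Drop L1: vole, newt uncovered — not redundant.
Drop L2: otter, badger, deer uncovered — not redundant.
Drop L4: heron uncovered — not redundant.
Drop L6: bat, trout uncovered — not redundant.
None of the transects in C is redundant.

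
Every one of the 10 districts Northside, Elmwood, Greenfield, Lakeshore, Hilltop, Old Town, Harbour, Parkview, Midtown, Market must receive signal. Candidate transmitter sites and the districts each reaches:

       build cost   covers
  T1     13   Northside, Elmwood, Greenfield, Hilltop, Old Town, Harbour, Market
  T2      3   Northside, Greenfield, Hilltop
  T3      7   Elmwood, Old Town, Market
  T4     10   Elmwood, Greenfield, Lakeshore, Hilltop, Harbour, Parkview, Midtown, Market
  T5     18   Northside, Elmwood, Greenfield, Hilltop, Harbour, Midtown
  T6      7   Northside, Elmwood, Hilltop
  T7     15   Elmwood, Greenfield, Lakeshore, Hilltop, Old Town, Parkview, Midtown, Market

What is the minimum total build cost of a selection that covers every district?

T2, T3, T4 cover every district at build cost 3 + 7 + 10 = 20.
Any cover uses at least 2 transmitter sites; among all covering selections none totals below 20.

20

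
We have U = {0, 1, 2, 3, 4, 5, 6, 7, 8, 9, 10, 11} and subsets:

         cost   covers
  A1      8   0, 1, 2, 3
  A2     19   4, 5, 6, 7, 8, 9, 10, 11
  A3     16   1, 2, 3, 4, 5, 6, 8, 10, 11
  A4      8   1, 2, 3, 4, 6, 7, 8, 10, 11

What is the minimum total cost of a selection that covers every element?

27

A1, A2 cover every element at cost 8 + 19 = 27.
Any cover uses at least 2 sets; among all covering selections none totals below 27.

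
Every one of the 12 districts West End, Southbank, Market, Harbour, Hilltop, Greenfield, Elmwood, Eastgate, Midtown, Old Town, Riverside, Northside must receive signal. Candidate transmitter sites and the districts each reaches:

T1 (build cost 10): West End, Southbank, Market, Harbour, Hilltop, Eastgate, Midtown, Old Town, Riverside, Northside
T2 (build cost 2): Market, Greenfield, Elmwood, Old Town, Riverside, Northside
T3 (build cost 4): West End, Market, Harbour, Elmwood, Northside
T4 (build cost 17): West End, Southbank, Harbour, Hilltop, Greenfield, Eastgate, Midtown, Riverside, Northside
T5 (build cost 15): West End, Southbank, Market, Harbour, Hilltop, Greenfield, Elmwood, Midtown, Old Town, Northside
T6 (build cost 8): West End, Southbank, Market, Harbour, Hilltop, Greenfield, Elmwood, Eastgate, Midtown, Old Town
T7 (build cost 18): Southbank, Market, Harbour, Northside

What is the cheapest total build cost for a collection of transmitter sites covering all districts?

10

T2, T6 cover every district at build cost 2 + 8 = 10.
Any cover uses at least 2 transmitter sites; among all covering selections none totals below 10.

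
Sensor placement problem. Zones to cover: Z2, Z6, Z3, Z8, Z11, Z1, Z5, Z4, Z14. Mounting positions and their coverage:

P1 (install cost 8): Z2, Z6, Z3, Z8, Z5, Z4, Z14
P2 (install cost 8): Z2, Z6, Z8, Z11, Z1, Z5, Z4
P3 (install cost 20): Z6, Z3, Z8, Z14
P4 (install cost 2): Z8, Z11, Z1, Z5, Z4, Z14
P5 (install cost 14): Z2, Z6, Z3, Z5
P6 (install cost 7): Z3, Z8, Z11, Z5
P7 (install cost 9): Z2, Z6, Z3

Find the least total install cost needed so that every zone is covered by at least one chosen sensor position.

P1, P4 cover every zone at install cost 8 + 2 = 10.
Any cover uses at least 2 sensor positions; among all covering selections none totals below 10.

10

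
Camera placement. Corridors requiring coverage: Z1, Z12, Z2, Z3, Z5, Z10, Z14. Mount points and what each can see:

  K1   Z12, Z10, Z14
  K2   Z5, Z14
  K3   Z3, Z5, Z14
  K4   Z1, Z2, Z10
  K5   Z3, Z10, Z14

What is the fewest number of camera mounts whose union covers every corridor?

K1, K3, K4 together cover {Z1, Z12, Z2, Z3, Z5, Z10, Z14} — every corridor.
No 2 of the 5 camera mounts cover everything (all 10 pairs fall short), so 3 is minimum.

3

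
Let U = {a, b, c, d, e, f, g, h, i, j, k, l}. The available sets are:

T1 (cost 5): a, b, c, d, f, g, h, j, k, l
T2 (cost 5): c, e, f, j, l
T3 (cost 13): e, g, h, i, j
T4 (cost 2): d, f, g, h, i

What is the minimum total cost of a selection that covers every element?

12

T1, T2, T4 cover every element at cost 5 + 5 + 2 = 12.
Any cover uses at least 2 sets; among all covering selections none totals below 12.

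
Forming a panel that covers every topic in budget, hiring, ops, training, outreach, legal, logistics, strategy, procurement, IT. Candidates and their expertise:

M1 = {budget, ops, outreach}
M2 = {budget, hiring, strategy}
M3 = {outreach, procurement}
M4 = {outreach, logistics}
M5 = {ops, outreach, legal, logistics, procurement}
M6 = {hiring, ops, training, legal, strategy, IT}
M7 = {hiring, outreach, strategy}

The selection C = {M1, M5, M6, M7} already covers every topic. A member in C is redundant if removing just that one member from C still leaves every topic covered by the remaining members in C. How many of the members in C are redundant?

1

Drop M1: budget uncovered — not redundant.
Drop M5: logistics, procurement uncovered — not redundant.
Drop M6: training, IT uncovered — not redundant.
Drop M7: the rest still cover every topic — redundant.
1 redundant: M7.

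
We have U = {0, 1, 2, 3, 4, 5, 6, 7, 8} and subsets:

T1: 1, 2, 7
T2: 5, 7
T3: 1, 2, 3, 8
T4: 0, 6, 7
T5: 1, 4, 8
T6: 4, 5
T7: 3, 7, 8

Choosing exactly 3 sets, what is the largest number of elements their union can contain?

Choosing T3, T4, T6 covers {0, 1, 2, 3, 4, 5, 6, 7, 8} — 9 elements.
That is all 9 elements.

9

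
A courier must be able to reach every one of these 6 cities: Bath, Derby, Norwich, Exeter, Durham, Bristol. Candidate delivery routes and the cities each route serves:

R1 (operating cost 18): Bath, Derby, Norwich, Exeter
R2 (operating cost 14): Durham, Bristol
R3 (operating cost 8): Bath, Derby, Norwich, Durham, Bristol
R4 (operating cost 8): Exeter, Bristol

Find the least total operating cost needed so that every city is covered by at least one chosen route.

R3, R4 cover every city at operating cost 8 + 8 = 16.
Any cover uses at least 2 routes; among all covering selections none totals below 16.

16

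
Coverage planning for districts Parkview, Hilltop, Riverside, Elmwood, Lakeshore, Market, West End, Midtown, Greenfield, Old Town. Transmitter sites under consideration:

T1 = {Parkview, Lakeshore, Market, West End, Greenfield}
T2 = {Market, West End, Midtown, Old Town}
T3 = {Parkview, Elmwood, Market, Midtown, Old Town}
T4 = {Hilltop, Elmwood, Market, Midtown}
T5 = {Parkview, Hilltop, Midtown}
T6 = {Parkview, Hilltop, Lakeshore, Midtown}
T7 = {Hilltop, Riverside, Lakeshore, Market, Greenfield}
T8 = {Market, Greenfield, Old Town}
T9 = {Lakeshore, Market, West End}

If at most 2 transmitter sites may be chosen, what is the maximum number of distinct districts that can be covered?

Choosing T3, T7 covers {Parkview, Hilltop, Riverside, Elmwood, Lakeshore, Market, Midtown, Greenfield, Old Town} — 9 districts.
No choice of 2 transmitter sites does better; here West End is left uncovered.

9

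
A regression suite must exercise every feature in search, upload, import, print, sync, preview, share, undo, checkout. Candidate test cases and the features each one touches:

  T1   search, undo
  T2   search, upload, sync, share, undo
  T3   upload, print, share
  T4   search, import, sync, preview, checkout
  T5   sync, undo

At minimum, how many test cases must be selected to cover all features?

T1, T3, T4 together cover {search, upload, import, print, sync, preview, share, undo, checkout} — every feature.
No 2 of the 5 test cases cover everything (all 10 pairs fall short), so 3 is minimum.

3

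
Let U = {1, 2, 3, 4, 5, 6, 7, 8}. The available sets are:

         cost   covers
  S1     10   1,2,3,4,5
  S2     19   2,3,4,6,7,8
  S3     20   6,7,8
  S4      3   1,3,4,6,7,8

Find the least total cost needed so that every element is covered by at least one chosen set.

13

S1, S4 cover every element at cost 10 + 3 = 13.
Any cover uses at least 2 sets; among all covering selections none totals below 13.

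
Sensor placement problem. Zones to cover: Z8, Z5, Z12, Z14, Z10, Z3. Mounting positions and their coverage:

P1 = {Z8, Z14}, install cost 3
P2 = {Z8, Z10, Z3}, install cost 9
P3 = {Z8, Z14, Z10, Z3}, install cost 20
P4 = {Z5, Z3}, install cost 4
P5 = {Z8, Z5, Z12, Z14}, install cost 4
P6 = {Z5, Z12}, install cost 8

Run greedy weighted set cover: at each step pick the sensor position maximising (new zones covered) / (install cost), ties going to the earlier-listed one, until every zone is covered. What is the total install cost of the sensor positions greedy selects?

17

Pick 1: P5 adds 4 new (Z8, Z5, Z12, Z14) at install cost 4 (ratio 4/4).
Pick 2: P4 adds 1 new (Z3) at install cost 4 (ratio 1/4).
Pick 3: P2 adds 1 new (Z10) at install cost 9 (ratio 1/9).
Greedy total install cost: 4 + 4 + 9 = 17. (The true optimum is 13, so greedy overshoots here.)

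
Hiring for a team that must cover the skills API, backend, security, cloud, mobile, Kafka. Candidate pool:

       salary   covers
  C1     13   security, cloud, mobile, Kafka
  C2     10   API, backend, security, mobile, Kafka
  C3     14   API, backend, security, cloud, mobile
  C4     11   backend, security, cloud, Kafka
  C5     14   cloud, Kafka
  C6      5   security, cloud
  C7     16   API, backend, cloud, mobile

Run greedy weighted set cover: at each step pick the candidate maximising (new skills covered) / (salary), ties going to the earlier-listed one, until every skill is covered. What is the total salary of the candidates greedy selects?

Pick 1: C2 adds 5 new (API, backend, security, mobile, Kafka) at salary 10 (ratio 5/10).
Pick 2: C6 adds 1 new (cloud) at salary 5 (ratio 1/5).
Greedy total salary: 10 + 5 = 15.

15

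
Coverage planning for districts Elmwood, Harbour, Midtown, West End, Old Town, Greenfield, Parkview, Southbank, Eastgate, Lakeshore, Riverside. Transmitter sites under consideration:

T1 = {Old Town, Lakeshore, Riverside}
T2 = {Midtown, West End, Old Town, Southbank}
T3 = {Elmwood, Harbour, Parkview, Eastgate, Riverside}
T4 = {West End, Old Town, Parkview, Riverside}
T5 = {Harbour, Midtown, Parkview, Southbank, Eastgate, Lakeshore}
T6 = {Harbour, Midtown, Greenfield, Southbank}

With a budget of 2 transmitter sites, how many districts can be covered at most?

9

Choosing T2, T3 covers {Elmwood, Harbour, Midtown, West End, Old Town, Parkview, Southbank, Eastgate, Riverside} — 9 districts.
No choice of 2 transmitter sites does better; here Greenfield, Lakeshore are left uncovered.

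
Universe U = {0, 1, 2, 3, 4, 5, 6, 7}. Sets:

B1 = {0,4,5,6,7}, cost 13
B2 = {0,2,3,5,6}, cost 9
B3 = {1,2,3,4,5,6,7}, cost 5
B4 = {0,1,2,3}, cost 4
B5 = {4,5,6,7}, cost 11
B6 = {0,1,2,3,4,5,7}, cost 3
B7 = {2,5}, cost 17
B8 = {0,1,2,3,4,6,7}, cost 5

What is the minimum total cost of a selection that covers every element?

B3, B6 cover every element at cost 5 + 3 = 8.
Any cover uses at least 2 sets; among all covering selections none totals below 8.

8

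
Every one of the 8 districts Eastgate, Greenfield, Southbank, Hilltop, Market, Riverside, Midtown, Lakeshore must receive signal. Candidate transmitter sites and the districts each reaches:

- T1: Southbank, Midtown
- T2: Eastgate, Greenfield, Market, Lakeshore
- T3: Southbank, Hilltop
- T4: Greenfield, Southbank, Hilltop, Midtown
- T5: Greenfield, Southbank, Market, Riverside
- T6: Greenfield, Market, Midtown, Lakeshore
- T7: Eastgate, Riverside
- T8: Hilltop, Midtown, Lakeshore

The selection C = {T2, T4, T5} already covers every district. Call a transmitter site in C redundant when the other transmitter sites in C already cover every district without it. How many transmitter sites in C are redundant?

0

Drop T2: Eastgate, Lakeshore uncovered — not redundant.
Drop T4: Hilltop, Midtown uncovered — not redundant.
Drop T5: Riverside uncovered — not redundant.
None of the transmitter sites in C is redundant.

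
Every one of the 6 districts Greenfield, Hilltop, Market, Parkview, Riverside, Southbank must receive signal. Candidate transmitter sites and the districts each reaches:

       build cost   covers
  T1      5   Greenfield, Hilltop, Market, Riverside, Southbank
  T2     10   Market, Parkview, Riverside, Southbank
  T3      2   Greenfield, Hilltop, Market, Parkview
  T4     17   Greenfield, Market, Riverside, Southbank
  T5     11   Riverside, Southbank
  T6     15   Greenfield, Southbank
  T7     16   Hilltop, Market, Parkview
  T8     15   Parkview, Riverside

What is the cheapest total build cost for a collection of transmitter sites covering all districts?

T1, T3 cover every district at build cost 5 + 2 = 7.
Any cover uses at least 2 transmitter sites; among all covering selections none totals below 7.

7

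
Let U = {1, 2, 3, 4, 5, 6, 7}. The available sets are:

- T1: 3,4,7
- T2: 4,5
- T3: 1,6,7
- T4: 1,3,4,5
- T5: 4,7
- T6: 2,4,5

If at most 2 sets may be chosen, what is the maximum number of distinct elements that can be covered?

Choosing T3, T4 covers {1, 3, 4, 5, 6, 7} — 6 elements.
No choice of 2 sets does better; here 2 is left uncovered.

6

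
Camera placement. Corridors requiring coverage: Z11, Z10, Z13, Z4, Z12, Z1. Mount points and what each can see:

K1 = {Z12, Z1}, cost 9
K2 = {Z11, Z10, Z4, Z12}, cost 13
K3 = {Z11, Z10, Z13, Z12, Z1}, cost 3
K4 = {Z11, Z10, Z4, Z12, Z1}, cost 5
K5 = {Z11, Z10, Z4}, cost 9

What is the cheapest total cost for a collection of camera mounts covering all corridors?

K3, K4 cover every corridor at cost 3 + 5 = 8.
Any cover uses at least 2 camera mounts; among all covering selections none totals below 8.

8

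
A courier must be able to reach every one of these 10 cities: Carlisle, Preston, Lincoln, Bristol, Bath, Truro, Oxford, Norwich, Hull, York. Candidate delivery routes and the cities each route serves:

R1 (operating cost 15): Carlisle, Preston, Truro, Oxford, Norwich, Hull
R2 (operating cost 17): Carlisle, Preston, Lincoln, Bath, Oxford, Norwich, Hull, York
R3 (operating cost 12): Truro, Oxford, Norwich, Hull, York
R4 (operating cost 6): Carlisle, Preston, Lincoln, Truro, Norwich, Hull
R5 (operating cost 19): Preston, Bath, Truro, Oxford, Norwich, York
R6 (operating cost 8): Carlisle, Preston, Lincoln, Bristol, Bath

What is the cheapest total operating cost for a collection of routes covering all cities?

R3, R6 cover every city at operating cost 12 + 8 = 20.
Any cover uses at least 2 routes; among all covering selections none totals below 20.
Greedy by coverage-per-operating cost would pick R4, R6, R3 for 26 — worse than the optimum 20.

20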